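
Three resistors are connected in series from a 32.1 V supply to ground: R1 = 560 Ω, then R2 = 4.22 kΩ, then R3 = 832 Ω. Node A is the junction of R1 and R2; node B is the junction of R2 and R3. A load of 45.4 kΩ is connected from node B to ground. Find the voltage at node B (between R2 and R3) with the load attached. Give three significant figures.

V ≈ 4.69 V

At node B, R3 is in parallel with the load: R3‖R_L = 817.0 Ω.
Below node A the resistance is R2 + (R3‖R_L) = 5037 Ω, so V_A = 32.1 × 5037/5597 = 28.89 V.
Then V_B = V_A × (R3‖R_L)/(R2 + R3‖R_L) = 28.89 × 817.0/5037 = 4.69 V.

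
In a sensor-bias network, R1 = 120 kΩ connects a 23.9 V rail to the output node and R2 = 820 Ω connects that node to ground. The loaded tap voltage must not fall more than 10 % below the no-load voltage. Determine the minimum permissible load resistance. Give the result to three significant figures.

Output resistance R_th = R1‖R2 = (120000 × 820)/120800 = 814.4 Ω.
The fractional drop is R_th/(R_th + R_L); requiring this ≤ 0.100 gives R_L ≥ R_th(1/0.100 − 1) = 814.4 × 9.000 = 7.33 kΩ.

R_L(min) ≈ 7.33 kΩ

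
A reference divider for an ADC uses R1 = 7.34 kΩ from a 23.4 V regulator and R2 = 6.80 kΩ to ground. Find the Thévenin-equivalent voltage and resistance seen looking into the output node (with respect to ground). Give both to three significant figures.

V_th = 11.3 V, R_th = 3.53 kΩ

V_th is the open-circuit tap voltage: 23.4 × 6.80/(7.34 + 6.80) = 11.3 V.
With the supply zeroed, R1 and R2 appear in parallel from the tap: R_th = R1‖R2 = (7.34 × 6.80)/14.14 = 3.53 kΩ.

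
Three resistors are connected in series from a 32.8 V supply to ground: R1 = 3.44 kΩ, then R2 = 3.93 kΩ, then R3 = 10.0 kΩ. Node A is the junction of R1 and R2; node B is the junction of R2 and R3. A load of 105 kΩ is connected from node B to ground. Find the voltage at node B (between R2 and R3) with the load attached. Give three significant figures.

At node B, R3 is in parallel with the load: R3‖R_L = 9.130 kΩ.
Below node A the resistance is R2 + (R3‖R_L) = 13.06 kΩ, so V_A = 32.8 × 13.06/16.50 = 25.96 V.
Then V_B = V_A × (R3‖R_L)/(R2 + R3‖R_L) = 25.96 × 9.130/13.06 = 18.1 V.

V ≈ 18.1 V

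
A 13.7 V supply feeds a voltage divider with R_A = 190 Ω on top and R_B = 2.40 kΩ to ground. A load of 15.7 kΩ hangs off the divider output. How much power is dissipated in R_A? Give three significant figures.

Total resistance from the source is R_A + (R_B‖R_L) = 2272 Ω, so I = 13.7/2272 Ω = 6.031 mA.
P = I²·R_A = (6.031 mA)² × 190 Ω = 6.91 mW.

P ≈ 6.91 mW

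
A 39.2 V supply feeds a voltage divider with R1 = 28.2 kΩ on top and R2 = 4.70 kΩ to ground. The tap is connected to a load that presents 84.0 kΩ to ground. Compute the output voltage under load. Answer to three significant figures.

The load sits in parallel with R2: R2‖R_L = (4.70 × 84.0) / (4.70 + 84.0) = 4.451 kΩ.
V_out = 39.2 × 4.451 / (28.2 + 4.451) = 39.2 × 4.451/32.65 = 5.34 V.

V_out ≈ 5.34 V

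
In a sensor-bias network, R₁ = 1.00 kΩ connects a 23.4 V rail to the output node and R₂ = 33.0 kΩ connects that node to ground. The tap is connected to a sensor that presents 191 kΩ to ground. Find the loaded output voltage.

V_out ≈ 22.6 V

The load sits in parallel with R₂: R₂‖R_L = (33.0 × 191) / (33.0 + 191) = 28.14 kΩ.
V_out = 23.4 × 28.14 / (1.00 + 28.14) = 23.4 × 28.14/29.14 = 22.6 V.
(Unloaded it would have been 22.7 V.)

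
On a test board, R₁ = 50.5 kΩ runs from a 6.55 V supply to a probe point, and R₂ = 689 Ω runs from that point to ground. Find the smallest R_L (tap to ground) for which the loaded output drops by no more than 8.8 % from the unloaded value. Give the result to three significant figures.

Output resistance R_th = R₁‖R₂ = (50500 × 689)/51190 = 679.7 Ω.
The fractional drop is R_th/(R_th + R_L); requiring this ≤ 0.0880 gives R_L ≥ R_th(1/0.0880 − 1) = 679.7 × 10.36 = 7.04 kΩ.

R_L(min) ≈ 7.04 kΩ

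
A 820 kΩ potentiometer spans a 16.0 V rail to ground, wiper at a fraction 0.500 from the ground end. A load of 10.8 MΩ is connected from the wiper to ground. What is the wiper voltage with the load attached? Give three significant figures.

V ≈ 7.85 V

The wiper splits the pot into (1−α)R = 410.0 kΩ above and αR = 410.0 kΩ below.
Lower section ‖ load = 395.0 kΩ.
V_wiper = 16.0 × 395.0/(410.0 + 395.0) = 7.85 V.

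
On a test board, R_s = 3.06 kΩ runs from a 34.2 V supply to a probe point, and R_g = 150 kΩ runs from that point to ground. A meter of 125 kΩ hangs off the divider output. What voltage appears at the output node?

V_out ≈ 32.7 V

The load sits in parallel with R_g: R_g‖R_L = (150 × 125) / (150 + 125) = 68.18 kΩ.
V_out = 34.2 × 68.18 / (3.06 + 68.18) = 34.2 × 68.18/71.24 = 32.7 V.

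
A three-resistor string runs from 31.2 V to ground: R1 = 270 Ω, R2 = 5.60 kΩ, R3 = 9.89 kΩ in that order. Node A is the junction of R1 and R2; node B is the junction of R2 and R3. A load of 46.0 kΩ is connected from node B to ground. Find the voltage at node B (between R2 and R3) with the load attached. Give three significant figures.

V ≈ 18.1 V

At node B, R3 is in parallel with the load: R3‖R_L = 8140 Ω.
Below node A the resistance is R2 + (R3‖R_L) = 13740 Ω, so V_A = 31.2 × 13740/14010 = 30.60 V.
Then V_B = V_A × (R3‖R_L)/(R2 + R3‖R_L) = 30.60 × 8140/13740 = 18.1 V.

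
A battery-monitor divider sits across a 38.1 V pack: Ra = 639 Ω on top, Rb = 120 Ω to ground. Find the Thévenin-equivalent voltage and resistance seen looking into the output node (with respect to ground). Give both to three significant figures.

V_th = 6.02 V, R_th = 101 Ω

V_th is the open-circuit tap voltage: 38.1 × 120/(639 + 120) = 6.02 V.
With the supply zeroed, Ra and Rb appear in parallel from the tap: R_th = Ra‖Rb = (639 × 120)/759.0 = 101 Ω.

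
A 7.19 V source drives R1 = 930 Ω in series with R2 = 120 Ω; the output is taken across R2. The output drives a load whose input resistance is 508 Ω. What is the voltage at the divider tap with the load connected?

The load sits in parallel with R2: R2‖R_L = (120 × 508) / (120 + 508) = 97.07 Ω.
V_out = 7.19 × 97.07 / (930 + 97.07) = 7.19 × 97.07/1027 = 0.680 V.

V_out ≈ 0.680 V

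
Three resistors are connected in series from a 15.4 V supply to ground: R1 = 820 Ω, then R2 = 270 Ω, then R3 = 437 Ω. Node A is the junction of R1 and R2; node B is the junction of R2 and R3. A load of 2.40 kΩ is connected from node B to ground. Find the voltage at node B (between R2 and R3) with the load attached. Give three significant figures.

At node B, R3 is in parallel with the load: R3‖R_L = 369.7 Ω.
Below node A the resistance is R2 + (R3‖R_L) = 639.7 Ω, so V_A = 15.4 × 639.7/1460 = 6.749 V.
Then V_B = V_A × (R3‖R_L)/(R2 + R3‖R_L) = 6.749 × 369.7/639.7 = 3.90 V.

V ≈ 3.90 V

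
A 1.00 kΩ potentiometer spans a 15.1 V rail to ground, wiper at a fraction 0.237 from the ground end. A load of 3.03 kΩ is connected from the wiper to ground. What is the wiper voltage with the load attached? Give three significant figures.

The wiper splits the pot into (1−α)R = 763.0 Ω above and αR = 237.0 Ω below.
Lower section ‖ load = 219.8 Ω.
V_wiper = 15.1 × 219.8/(763.0 + 219.8) = 3.38 V.

V ≈ 3.38 V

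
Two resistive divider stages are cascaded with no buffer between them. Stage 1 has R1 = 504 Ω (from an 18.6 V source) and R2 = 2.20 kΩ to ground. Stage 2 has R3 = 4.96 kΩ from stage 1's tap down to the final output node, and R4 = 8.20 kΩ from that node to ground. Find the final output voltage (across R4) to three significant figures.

V_out ≈ 9.14 V

Stage 2 presents R3+R4 = 13160 Ω as a load on stage 1's tap.
Stage 1's lower leg becomes R2‖(R3+R4) = 1885 Ω, so V_mid = 18.6 × 1885/2389 = 14.68 V.
Stage 2 is itself unloaded: V_out = V_mid × R4/(R3+R4) = 14.68 × 8200/13160 = 9.14 V.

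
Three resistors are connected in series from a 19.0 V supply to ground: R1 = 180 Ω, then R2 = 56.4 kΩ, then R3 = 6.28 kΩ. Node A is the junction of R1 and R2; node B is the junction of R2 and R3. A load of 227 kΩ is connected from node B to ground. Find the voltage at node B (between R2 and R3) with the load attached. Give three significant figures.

V ≈ 1.85 V

At node B, R3 is in parallel with the load: R3‖R_L = 6111 Ω.
Below node A the resistance is R2 + (R3‖R_L) = 62510 Ω, so V_A = 19.0 × 62510/62690 = 18.95 V.
Then V_B = V_A × (R3‖R_L)/(R2 + R3‖R_L) = 18.95 × 6111/62510 = 1.85 V.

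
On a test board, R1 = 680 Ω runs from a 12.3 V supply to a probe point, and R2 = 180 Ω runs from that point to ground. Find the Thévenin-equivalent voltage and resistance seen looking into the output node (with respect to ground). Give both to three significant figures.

V_th is the open-circuit tap voltage: 12.3 × 180/(680 + 180) = 2.57 V.
With the supply zeroed, R1 and R2 appear in parallel from the tap: R_th = R1‖R2 = (680 × 180)/860.0 = 142 Ω.

V_th = 2.57 V, R_th = 142 Ω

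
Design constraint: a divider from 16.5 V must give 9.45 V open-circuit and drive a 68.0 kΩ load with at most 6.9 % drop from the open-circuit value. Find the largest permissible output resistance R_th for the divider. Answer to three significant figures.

R_th ≤ 5.04 kΩ

Loading drop = R_th/(R_th + R_L) ≤ 0.0690, so R_th ≤ R_L · ε/(1−ε) = 68.0 kΩ × 0.0690/0.9310 = 5.04 kΩ.
(Any R1, R2 with R2/(R1+R2) = 0.573 and R1‖R2 ≤ 5.04 kΩ will meet the spec.)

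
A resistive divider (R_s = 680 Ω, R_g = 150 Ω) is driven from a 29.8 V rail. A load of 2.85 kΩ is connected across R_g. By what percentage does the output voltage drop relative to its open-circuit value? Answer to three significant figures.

The divider's output (Thévenin) resistance is R_s‖R_g = 122.9 Ω.
Fractional drop under load = R_th/(R_th + R_L) = 122.9 / (122.9 + 2850) = 0.04134.
So the output falls by 4.13 %.

4.13 %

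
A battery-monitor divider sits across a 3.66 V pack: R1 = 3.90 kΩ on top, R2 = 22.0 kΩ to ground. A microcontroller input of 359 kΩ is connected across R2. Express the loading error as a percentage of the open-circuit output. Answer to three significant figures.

0.914 %

The divider's output (Thévenin) resistance is R1‖R2 = 3.313 kΩ.
Fractional drop under load = R_th/(R_th + R_L) = 3.313 / (3.313 + 359) = 0.009143.
So the output falls by 0.914 %.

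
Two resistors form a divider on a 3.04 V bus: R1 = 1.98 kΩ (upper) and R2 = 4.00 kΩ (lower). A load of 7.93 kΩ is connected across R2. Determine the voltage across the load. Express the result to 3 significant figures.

V_out ≈ 1.74 V

The load sits in parallel with R2: R2‖R_L = (4.00 × 7.93) / (4.00 + 7.93) = 2.659 kΩ.
V_out = 3.04 × 2.659 / (1.98 + 2.659) = 3.04 × 2.659/4.639 = 1.74 V.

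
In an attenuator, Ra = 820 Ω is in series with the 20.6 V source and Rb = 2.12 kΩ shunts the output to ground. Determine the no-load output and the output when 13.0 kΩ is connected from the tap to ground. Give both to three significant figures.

Open-circuit: V = 20.6 × 2120/(820 + 2120) = 14.9 V.
With the load, Rb becomes Rb‖R_L = 1823 Ω, so V = 20.6 × 1823/2643 = 14.2 V.

Unloaded: 14.9 V; loaded: 14.2 V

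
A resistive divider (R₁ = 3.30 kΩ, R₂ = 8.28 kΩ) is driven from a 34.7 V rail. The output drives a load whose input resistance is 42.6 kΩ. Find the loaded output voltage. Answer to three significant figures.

The load sits in parallel with R₂: R₂‖R_L = (8.28 × 42.6) / (8.28 + 42.6) = 6.933 kΩ.
V_out = 34.7 × 6.933 / (3.30 + 6.933) = 34.7 × 6.933/10.23 = 23.5 V.

V_out ≈ 23.5 V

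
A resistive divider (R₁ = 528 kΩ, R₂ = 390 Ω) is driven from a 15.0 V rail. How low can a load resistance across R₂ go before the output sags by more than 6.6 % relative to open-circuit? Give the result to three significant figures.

R_L(min) ≈ 5.52 kΩ

Output resistance R_th = R₁‖R₂ = (528000 × 390)/528400 = 389.7 Ω.
The fractional drop is R_th/(R_th + R_L); requiring this ≤ 0.0660 gives R_L ≥ R_th(1/0.0660 − 1) = 389.7 × 14.15 = 5.52 kΩ.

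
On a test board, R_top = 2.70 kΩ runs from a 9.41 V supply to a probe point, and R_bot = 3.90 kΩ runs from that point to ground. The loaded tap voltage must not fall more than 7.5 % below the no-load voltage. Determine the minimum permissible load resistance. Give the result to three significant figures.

R_L(min) ≈ 19.7 kΩ

Output resistance R_th = R_top‖R_bot = (2.70 × 3.90)/6.600 = 1.595 kΩ.
The fractional drop is R_th/(R_th + R_L); requiring this ≤ 0.0750 gives R_L ≥ R_th(1/0.0750 − 1) = 1.595 × 12.33 = 19.7 kΩ.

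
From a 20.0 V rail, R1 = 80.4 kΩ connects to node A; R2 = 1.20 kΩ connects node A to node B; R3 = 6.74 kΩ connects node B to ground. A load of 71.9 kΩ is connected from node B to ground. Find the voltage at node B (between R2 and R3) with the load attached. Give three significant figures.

V ≈ 1.40 V

At node B, R3 is in parallel with the load: R3‖R_L = 6.162 kΩ.
Below node A the resistance is R2 + (R3‖R_L) = 7.362 kΩ, so V_A = 20.0 × 7.362/87.76 = 1.678 V.
Then V_B = V_A × (R3‖R_L)/(R2 + R3‖R_L) = 1.678 × 6.162/7.362 = 1.40 V.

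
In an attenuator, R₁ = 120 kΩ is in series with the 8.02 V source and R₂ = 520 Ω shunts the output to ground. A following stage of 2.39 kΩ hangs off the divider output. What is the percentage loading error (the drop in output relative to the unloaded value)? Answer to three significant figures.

The divider's output (Thévenin) resistance is R₁‖R₂ = 517.8 Ω.
Fractional drop under load = R_th/(R_th + R_L) = 517.8 / (517.8 + 2390) = 0.1781.
So the output falls by 17.8 %.

17.8 %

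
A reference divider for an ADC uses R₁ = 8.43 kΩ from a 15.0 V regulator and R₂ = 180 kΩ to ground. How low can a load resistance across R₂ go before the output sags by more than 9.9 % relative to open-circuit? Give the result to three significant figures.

Output resistance R_th = R₁‖R₂ = (8.43 × 180)/188.4 = 8.053 kΩ.
The fractional drop is R_th/(R_th + R_L); requiring this ≤ 0.0990 gives R_L ≥ R_th(1/0.0990 − 1) = 8.053 × 9.101 = 73.3 kΩ.

R_L(min) ≈ 73.3 kΩ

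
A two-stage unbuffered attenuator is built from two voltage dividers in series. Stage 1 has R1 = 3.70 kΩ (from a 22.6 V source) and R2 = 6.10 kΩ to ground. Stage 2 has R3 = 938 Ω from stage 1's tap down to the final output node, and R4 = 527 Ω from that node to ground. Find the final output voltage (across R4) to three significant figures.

V_out ≈ 1.97 V

Stage 2 presents R3+R4 = 1465 Ω as a load on stage 1's tap.
Stage 1's lower leg becomes R2‖(R3+R4) = 1181 Ω, so V_mid = 22.6 × 1181/4881 = 5.469 V.
Stage 2 is itself unloaded: V_out = V_mid × R4/(R3+R4) = 5.469 × 527/1465 = 1.97 V.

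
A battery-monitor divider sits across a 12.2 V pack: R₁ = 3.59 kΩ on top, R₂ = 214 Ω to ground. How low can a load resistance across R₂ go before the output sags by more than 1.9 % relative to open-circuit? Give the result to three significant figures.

Output resistance R_th = R₁‖R₂ = (3590 × 214)/3804 = 202.0 Ω.
The fractional drop is R_th/(R_th + R_L); requiring this ≤ 0.0190 gives R_L ≥ R_th(1/0.0190 − 1) = 202.0 × 51.63 = 10.4 kΩ.

R_L(min) ≈ 10.4 kΩ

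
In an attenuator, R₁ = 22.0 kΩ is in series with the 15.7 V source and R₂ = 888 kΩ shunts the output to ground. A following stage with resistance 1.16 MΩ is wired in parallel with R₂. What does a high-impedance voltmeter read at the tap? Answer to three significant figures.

V_out ≈ 15.0 V

The load sits in parallel with R₂: R₂‖R_L = (888 × 1160) / (888 + 1160) = 503.0 kΩ.
V_out = 15.7 × 503.0 / (22.0 + 503.0) = 15.7 × 503.0/525.0 = 15.0 V.
(Unloaded it would have been 15.3 V.)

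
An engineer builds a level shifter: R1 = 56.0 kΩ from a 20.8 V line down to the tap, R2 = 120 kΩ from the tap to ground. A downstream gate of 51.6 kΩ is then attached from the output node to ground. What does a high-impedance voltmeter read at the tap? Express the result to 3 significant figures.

The load sits in parallel with R2: R2‖R_L = (120 × 51.6) / (120 + 51.6) = 36.08 kΩ.
V_out = 20.8 × 36.08 / (56.0 + 36.08) = 20.8 × 36.08/92.08 = 8.15 V.
(Unloaded it would have been 14.2 V.)

V_out ≈ 8.15 V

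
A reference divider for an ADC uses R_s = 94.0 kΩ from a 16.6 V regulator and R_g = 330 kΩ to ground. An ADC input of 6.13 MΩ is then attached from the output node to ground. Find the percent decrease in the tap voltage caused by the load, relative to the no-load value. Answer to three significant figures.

The divider's output (Thévenin) resistance is R_s‖R_g = 73.16 kΩ.
Fractional drop under load = R_th/(R_th + R_L) = 73.16 / (73.16 + 6130) = 0.01179.
So the output falls by 1.18 %.

1.18 %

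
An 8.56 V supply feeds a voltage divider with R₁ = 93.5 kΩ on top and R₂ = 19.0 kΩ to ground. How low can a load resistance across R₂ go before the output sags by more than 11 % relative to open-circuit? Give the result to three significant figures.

R_L(min) ≈ 128 kΩ

Output resistance R_th = R₁‖R₂ = (93.5 × 19.0)/112.5 = 15.79 kΩ.
The fractional drop is R_th/(R_th + R_L); requiring this ≤ 0.110 gives R_L ≥ R_th(1/0.110 − 1) = 15.79 × 8.091 = 128 kΩ.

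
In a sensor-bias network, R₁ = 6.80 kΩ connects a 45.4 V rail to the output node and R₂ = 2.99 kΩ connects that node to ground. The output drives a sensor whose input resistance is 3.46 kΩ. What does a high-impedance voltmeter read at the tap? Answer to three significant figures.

The load sits in parallel with R₂: R₂‖R_L = (2.99 × 3.46) / (2.99 + 3.46) = 1.604 kΩ.
V_out = 45.4 × 1.604 / (6.80 + 1.604) = 45.4 × 1.604/8.404 = 8.66 V.

V_out ≈ 8.66 V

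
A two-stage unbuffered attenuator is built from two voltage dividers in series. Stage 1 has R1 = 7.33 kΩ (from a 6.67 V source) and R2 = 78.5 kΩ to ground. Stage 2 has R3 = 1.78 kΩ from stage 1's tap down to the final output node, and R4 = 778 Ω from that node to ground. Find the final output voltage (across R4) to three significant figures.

V_out ≈ 0.512 V

Stage 2 presents R3+R4 = 2558 Ω as a load on stage 1's tap.
Stage 1's lower leg becomes R2‖(R3+R4) = 2477 Ω, so V_mid = 6.67 × 2477/9807 = 1.685 V.
Stage 2 is itself unloaded: V_out = V_mid × R4/(R3+R4) = 1.685 × 778/2558 = 0.512 V.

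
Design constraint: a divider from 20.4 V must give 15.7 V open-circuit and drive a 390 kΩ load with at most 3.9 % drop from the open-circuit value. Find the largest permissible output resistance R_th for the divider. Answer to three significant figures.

R_th ≤ 15.8 kΩ

Loading drop = R_th/(R_th + R_L) ≤ 0.0390, so R_th ≤ R_L · ε/(1−ε) = 390 kΩ × 0.0390/0.9610 = 15.8 kΩ.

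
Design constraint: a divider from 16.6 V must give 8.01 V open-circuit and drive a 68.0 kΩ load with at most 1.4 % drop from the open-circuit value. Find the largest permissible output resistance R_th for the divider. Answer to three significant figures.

R_th ≤ 966 Ω

Loading drop = R_th/(R_th + R_L) ≤ 0.0140, so R_th ≤ R_L · ε/(1−ε) = 68.0 kΩ × 0.0140/0.9860 = 966 Ω.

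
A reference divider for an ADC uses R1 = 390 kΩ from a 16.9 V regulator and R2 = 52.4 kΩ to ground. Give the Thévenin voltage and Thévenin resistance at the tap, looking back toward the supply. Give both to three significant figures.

V_th is the open-circuit tap voltage: 16.9 × 52.4/(390 + 52.4) = 2.00 V.
With the supply zeroed, R1 and R2 appear in parallel from the tap: R_th = R1‖R2 = (390 × 52.4)/442.4 = 46.2 kΩ.

V_th = 2.00 V, R_th = 46.2 kΩ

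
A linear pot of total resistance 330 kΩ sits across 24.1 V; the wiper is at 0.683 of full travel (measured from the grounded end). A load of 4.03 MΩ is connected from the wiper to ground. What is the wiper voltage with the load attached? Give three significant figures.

The wiper splits the pot into (1−α)R = 104.6 kΩ above and αR = 225.4 kΩ below.
Lower section ‖ load = 213.5 kΩ.
V_wiper = 24.1 × 213.5/(104.6 + 213.5) = 16.2 V.

V ≈ 16.2 V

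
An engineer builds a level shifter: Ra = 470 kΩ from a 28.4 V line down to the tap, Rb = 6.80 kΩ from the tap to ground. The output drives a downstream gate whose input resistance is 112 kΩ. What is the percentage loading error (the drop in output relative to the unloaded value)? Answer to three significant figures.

The divider's output (Thévenin) resistance is Ra‖Rb = 6.703 kΩ.
Fractional drop under load = R_th/(R_th + R_L) = 6.703 / (6.703 + 112) = 0.05647.
So the output falls by 5.65 %.

5.65 %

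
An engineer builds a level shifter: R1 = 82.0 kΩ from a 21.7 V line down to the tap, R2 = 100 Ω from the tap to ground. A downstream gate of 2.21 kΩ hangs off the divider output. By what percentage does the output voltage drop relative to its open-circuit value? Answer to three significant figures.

The divider's output (Thévenin) resistance is R1‖R2 = 99.88 Ω.
Fractional drop under load = R_th/(R_th + R_L) = 99.88 / (99.88 + 2210) = 0.04324.
So the output falls by 4.32 %.

4.32 %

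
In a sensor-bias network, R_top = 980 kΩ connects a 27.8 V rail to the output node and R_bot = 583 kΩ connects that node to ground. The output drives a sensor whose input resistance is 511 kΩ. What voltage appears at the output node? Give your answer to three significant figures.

The load sits in parallel with R_bot: R_bot‖R_L = (583 × 511) / (583 + 511) = 272.3 kΩ.
V_out = 27.8 × 272.3 / (980 + 272.3) = 27.8 × 272.3/1252 = 6.05 V.

V_out ≈ 6.05 V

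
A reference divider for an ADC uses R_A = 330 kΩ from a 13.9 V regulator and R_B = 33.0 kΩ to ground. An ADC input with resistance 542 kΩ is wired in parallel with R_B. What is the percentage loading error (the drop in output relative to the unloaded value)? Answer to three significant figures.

5.24 %

The divider's output (Thévenin) resistance is R_A‖R_B = 30.00 kΩ.
Fractional drop under load = R_th/(R_th + R_L) = 30.00 / (30.00 + 542) = 0.05245.
So the output falls by 5.24 %.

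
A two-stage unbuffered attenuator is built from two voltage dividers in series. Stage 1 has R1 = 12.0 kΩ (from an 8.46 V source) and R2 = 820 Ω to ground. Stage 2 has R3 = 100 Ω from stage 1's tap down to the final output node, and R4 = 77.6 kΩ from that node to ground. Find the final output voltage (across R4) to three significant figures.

V_out ≈ 0.535 V

Stage 2 presents R3+R4 = 77700 Ω as a load on stage 1's tap.
Stage 1's lower leg becomes R2‖(R3+R4) = 811.4 Ω, so V_mid = 8.46 × 811.4/12810 = 0.5358 V.
Stage 2 is itself unloaded: V_out = V_mid × R4/(R3+R4) = 0.5358 × 77600/77700 = 0.535 V.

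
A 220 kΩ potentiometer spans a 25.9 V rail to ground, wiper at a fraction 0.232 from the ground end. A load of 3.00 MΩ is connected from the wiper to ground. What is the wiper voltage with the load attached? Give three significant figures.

The wiper splits the pot into (1−α)R = 169.0 kΩ above and αR = 51.04 kΩ below.
Lower section ‖ load = 50.19 kΩ.
V_wiper = 25.9 × 50.19/(169.0 + 50.19) = 5.93 V.

V ≈ 5.93 V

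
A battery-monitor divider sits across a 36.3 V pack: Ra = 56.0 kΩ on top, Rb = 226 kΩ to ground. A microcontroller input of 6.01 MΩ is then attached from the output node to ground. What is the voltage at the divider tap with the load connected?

V_out ≈ 28.9 V

The load sits in parallel with Rb: Rb‖R_L = (226 × 6010) / (226 + 6010) = 217.8 kΩ.
V_out = 36.3 × 217.8 / (56.0 + 217.8) = 36.3 × 217.8/273.8 = 28.9 V.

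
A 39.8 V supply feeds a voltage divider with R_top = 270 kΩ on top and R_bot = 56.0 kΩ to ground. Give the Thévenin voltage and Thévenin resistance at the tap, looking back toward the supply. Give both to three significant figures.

V_th is the open-circuit tap voltage: 39.8 × 56.0/(270 + 56.0) = 6.84 V.
With the supply zeroed, R_top and R_bot appear in parallel from the tap: R_th = R_top‖R_bot = (270 × 56.0)/326.0 = 46.4 kΩ.

V_th = 6.84 V, R_th = 46.4 kΩ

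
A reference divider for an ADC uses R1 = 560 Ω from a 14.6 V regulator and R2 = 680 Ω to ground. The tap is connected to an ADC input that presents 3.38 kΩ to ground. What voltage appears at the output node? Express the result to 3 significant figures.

The load sits in parallel with R2: R2‖R_L = (680 × 3380) / (680 + 3380) = 566.1 Ω.
V_out = 14.6 × 566.1 / (560 + 566.1) = 14.6 × 566.1/1126 = 7.34 V.

V_out ≈ 7.34 V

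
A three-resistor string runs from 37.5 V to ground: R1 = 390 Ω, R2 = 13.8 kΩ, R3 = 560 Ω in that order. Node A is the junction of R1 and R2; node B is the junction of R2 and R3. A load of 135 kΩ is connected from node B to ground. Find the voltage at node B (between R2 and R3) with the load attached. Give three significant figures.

At node B, R3 is in parallel with the load: R3‖R_L = 557.7 Ω.
Below node A the resistance is R2 + (R3‖R_L) = 14360 Ω, so V_A = 37.5 × 14360/14750 = 36.51 V.
Then V_B = V_A × (R3‖R_L)/(R2 + R3‖R_L) = 36.51 × 557.7/14360 = 1.42 V.

V ≈ 1.42 V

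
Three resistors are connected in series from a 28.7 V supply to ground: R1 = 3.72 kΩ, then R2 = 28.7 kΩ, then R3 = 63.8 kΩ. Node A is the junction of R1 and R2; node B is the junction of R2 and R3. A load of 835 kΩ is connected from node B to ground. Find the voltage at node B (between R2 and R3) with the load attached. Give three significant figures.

At node B, R3 is in parallel with the load: R3‖R_L = 59.27 kΩ.
Below node A the resistance is R2 + (R3‖R_L) = 87.97 kΩ, so V_A = 28.7 × 87.97/91.69 = 27.54 V.
Then V_B = V_A × (R3‖R_L)/(R2 + R3‖R_L) = 27.54 × 59.27/87.97 = 18.6 V.

V ≈ 18.6 V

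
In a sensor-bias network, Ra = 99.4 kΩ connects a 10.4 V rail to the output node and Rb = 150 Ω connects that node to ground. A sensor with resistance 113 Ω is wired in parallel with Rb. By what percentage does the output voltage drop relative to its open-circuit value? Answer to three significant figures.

57.0 %

The divider's output (Thévenin) resistance is Ra‖Rb = 149.8 Ω.
Fractional drop under load = R_th/(R_th + R_L) = 149.8 / (149.8 + 113) = 0.5700.
So the output falls by 57.0 %.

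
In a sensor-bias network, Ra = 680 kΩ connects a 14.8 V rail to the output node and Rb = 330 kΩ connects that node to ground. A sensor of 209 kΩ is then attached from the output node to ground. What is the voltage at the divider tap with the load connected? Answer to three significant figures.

V_out ≈ 2.34 V

The load sits in parallel with Rb: Rb‖R_L = (330 × 209) / (330 + 209) = 128.0 kΩ.
V_out = 14.8 × 128.0 / (680 + 128.0) = 14.8 × 128.0/808.0 = 2.34 V.
(Unloaded it would have been 4.84 V.)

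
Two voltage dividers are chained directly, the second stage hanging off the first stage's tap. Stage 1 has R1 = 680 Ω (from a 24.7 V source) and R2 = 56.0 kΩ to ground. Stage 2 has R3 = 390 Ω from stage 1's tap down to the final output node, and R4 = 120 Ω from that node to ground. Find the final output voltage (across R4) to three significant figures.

Stage 2 presents R3+R4 = 510.0 Ω as a load on stage 1's tap.
Stage 1's lower leg becomes R2‖(R3+R4) = 505.4 Ω, so V_mid = 24.7 × 505.4/1185 = 10.53 V.
Stage 2 is itself unloaded: V_out = V_mid × R4/(R3+R4) = 10.53 × 120/510.0 = 2.48 V.

V_out ≈ 2.48 V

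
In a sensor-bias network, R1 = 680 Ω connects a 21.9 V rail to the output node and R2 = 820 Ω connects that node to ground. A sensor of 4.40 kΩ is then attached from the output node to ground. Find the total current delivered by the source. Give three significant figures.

I ≈ 16.0 mA

R2‖R_L = 691.2 Ω, so the source sees R1 + R2‖R_L = 1371 Ω.
I = 21.9 V / 1371 Ω = 16.0 mA.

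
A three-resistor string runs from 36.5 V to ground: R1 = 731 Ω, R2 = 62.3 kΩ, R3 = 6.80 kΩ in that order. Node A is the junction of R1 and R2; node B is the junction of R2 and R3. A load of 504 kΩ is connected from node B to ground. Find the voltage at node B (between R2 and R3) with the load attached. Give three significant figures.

V ≈ 3.51 V

At node B, R3 is in parallel with the load: R3‖R_L = 6709 Ω.
Below node A the resistance is R2 + (R3‖R_L) = 69010 Ω, so V_A = 36.5 × 69010/69740 = 36.12 V.
Then V_B = V_A × (R3‖R_L)/(R2 + R3‖R_L) = 36.12 × 6709/69010 = 3.51 V.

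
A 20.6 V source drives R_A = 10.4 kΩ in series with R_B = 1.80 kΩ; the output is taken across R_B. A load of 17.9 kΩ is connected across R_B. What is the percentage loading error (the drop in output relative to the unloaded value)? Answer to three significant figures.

The divider's output (Thévenin) resistance is R_A‖R_B = 1.534 kΩ.
Fractional drop under load = R_th/(R_th + R_L) = 1.534 / (1.534 + 17.9) = 0.07895.
So the output falls by 7.90 %.

7.90 %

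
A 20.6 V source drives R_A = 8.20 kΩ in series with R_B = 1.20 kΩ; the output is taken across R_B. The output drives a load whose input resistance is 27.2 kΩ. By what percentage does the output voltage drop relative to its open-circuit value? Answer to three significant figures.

The divider's output (Thévenin) resistance is R_A‖R_B = 1.047 kΩ.
Fractional drop under load = R_th/(R_th + R_L) = 1.047 / (1.047 + 27.2) = 0.03706.
So the output falls by 3.71 %.

3.71 %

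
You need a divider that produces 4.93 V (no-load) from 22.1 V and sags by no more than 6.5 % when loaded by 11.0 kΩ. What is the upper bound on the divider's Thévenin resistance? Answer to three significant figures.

Loading drop = R_th/(R_th + R_L) ≤ 0.0650, so R_th ≤ R_L · ε/(1−ε) = 11.0 kΩ × 0.0650/0.9350 = 765 Ω.

R_th ≤ 765 Ω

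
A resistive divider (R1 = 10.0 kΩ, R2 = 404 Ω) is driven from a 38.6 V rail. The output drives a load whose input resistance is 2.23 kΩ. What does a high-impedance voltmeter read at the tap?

The load sits in parallel with R2: R2‖R_L = (404 × 2230) / (404 + 2230) = 342.0 Ω.
V_out = 38.6 × 342.0 / (10000 + 342.0) = 38.6 × 342.0/10340 = 1.28 V.

V_out ≈ 1.28 V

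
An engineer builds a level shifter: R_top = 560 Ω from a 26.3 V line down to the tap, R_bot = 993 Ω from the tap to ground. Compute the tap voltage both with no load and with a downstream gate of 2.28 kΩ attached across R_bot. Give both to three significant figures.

Unloaded: 16.8 V; loaded: 14.5 V

Open-circuit: V = 26.3 × 993/(560 + 993) = 16.8 V.
With the load, R_bot becomes R_bot‖R_L = 691.7 Ω, so V = 26.3 × 691.7/1252 = 14.5 V.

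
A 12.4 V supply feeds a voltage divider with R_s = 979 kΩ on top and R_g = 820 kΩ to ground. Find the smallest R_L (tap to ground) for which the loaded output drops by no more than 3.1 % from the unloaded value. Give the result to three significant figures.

Output resistance R_th = R_s‖R_g = (979 × 820)/1799 = 446.2 kΩ.
The fractional drop is R_th/(R_th + R_L); requiring this ≤ 0.0310 gives R_L ≥ R_th(1/0.0310 − 1) = 446.2 × 31.26 = 13.9 MΩ.

R_L(min) ≈ 13.9 MΩ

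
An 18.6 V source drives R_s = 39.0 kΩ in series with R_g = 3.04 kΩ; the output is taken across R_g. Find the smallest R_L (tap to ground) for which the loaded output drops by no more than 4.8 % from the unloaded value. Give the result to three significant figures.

Output resistance R_th = R_s‖R_g = (39.0 × 3.04)/42.04 = 2.820 kΩ.
The fractional drop is R_th/(R_th + R_L); requiring this ≤ 0.0480 gives R_L ≥ R_th(1/0.0480 − 1) = 2.820 × 19.83 = 55.9 kΩ.

R_L(min) ≈ 55.9 kΩ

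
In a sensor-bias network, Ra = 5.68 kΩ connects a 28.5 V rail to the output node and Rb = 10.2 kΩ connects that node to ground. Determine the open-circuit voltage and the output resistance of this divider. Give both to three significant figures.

V_th is the open-circuit tap voltage: 28.5 × 10.2/(5.68 + 10.2) = 18.3 V.
With the supply zeroed, Ra and Rb appear in parallel from the tap: R_th = Ra‖Rb = (5.68 × 10.2)/15.88 = 3.65 kΩ.

V_th = 18.3 V, R_th = 3.65 kΩ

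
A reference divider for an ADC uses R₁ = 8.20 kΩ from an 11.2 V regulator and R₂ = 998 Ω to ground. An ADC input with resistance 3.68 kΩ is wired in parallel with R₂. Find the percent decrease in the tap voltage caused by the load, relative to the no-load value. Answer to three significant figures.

19.5 %

Unloaded V = 11.2 × 998/9198 = 1.215 V.
Loaded: R₂‖R_L = 785.1 Ω, giving V = 11.2 × 785.1/8985 = 0.9786 V.
Drop = (1.215 − 0.9786) / 1.215 = 19.5 %.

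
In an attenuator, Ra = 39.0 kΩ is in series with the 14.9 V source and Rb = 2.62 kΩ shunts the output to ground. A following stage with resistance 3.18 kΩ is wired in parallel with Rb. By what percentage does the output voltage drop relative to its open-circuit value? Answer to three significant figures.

43.6 %

The divider's output (Thévenin) resistance is Ra‖Rb = 2.455 kΩ.
Fractional drop under load = R_th/(R_th + R_L) = 2.455 / (2.455 + 3.18) = 0.4357.
So the output falls by 43.6 %.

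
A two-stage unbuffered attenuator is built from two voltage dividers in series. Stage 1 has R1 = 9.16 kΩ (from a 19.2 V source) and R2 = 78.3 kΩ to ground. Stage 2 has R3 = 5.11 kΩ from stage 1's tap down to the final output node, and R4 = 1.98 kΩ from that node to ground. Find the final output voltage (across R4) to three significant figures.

Stage 2 presents R3+R4 = 7.090 kΩ as a load on stage 1's tap.
Stage 1's lower leg becomes R2‖(R3+R4) = 6.501 kΩ, so V_mid = 19.2 × 6.501/15.66 = 7.970 V.
Stage 2 is itself unloaded: V_out = V_mid × R4/(R3+R4) = 7.970 × 1.98/7.090 = 2.23 V.

V_out ≈ 2.23 V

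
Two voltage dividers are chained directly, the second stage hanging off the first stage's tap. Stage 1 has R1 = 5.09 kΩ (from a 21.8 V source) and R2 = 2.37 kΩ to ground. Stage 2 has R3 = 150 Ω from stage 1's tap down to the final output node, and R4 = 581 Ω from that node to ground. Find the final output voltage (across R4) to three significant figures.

V_out ≈ 1.71 V

Stage 2 presents R3+R4 = 731.0 Ω as a load on stage 1's tap.
Stage 1's lower leg becomes R2‖(R3+R4) = 558.7 Ω, so V_mid = 21.8 × 558.7/5649 = 2.156 V.
Stage 2 is itself unloaded: V_out = V_mid × R4/(R3+R4) = 2.156 × 581/731.0 = 1.71 V.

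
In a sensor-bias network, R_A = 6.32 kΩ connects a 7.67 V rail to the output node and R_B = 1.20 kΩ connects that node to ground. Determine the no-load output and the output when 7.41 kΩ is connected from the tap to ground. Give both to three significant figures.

Open-circuit: V = 7.67 × 1.20/(6.32 + 1.20) = 1.22 V.
With the load, R_B becomes R_B‖R_L = 1.033 kΩ, so V = 7.67 × 1.033/7.353 = 1.08 V.

Unloaded: 1.22 V; loaded: 1.08 V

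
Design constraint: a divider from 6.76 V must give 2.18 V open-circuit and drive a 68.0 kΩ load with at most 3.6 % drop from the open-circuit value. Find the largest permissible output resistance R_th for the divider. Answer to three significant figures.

R_th ≤ 2.54 kΩ

Loading drop = R_th/(R_th + R_L) ≤ 0.0360, so R_th ≤ R_L · ε/(1−ε) = 68.0 kΩ × 0.0360/0.9640 = 2.54 kΩ.
(Any R1, R2 with R2/(R1+R2) = 0.322 and R1‖R2 ≤ 2.54 kΩ will meet the spec.)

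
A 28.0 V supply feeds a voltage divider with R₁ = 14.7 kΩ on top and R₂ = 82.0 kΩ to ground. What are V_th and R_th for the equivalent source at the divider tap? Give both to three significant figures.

V_th = 23.7 V, R_th = 12.5 kΩ

V_th is the open-circuit tap voltage: 28.0 × 82.0/(14.7 + 82.0) = 23.7 V.
With the supply zeroed, R₁ and R₂ appear in parallel from the tap: R_th = R₁‖R₂ = (14.7 × 82.0)/96.70 = 12.5 kΩ.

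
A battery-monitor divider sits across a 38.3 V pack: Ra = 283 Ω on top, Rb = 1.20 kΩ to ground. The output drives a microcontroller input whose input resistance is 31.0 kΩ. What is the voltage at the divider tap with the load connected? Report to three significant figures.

V_out ≈ 30.8 V

The load sits in parallel with Rb: Rb‖R_L = (1200 × 31000) / (1200 + 31000) = 1155 Ω.
V_out = 38.3 × 1155 / (283 + 1155) = 38.3 × 1155/1438 = 30.8 V.
(Unloaded it would have been 31.0 V.)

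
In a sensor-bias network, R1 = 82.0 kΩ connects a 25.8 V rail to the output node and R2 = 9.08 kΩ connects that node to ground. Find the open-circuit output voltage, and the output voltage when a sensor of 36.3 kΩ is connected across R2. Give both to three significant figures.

Unloaded: 2.57 V; loaded: 2.10 V

Open-circuit: V = 25.8 × 9.08/(82.0 + 9.08) = 2.57 V.
With the load, R2 becomes R2‖R_L = 7.263 kΩ, so V = 25.8 × 7.263/89.26 = 2.10 V.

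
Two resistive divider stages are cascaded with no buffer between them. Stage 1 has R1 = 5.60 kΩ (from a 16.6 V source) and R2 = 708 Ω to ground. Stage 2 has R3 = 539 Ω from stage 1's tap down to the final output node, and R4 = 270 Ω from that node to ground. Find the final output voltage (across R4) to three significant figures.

V_out ≈ 0.350 V

Stage 2 presents R3+R4 = 809.0 Ω as a load on stage 1's tap.
Stage 1's lower leg becomes R2‖(R3+R4) = 377.6 Ω, so V_mid = 16.6 × 377.6/5978 = 1.049 V.
Stage 2 is itself unloaded: V_out = V_mid × R4/(R3+R4) = 1.049 × 270/809.0 = 0.350 V.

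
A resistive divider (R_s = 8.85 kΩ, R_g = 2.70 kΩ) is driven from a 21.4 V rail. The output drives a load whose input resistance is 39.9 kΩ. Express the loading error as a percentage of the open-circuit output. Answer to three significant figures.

The divider's output (Thévenin) resistance is R_s‖R_g = 2.069 kΩ.
Fractional drop under load = R_th/(R_th + R_L) = 2.069 / (2.069 + 39.9) = 0.04929.
So the output falls by 4.93 %.

4.93 %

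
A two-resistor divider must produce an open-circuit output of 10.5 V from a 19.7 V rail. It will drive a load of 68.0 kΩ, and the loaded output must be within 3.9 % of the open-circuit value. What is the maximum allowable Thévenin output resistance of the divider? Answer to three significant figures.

R_th ≤ 2.76 kΩ

Loading drop = R_th/(R_th + R_L) ≤ 0.0390, so R_th ≤ R_L · ε/(1−ε) = 68.0 kΩ × 0.0390/0.9610 = 2.76 kΩ.
(Any R1, R2 with R2/(R1+R2) = 0.533 and R1‖R2 ≤ 2.76 kΩ will meet the spec.)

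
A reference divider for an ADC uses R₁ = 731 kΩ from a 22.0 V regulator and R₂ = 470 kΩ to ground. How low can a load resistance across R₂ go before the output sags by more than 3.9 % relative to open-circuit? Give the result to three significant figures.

R_L(min) ≈ 7.05 MΩ

Output resistance R_th = R₁‖R₂ = (731 × 470)/1201 = 286.1 kΩ.
The fractional drop is R_th/(R_th + R_L); requiring this ≤ 0.0390 gives R_L ≥ R_th(1/0.0390 − 1) = 286.1 × 24.64 = 7.05 MΩ.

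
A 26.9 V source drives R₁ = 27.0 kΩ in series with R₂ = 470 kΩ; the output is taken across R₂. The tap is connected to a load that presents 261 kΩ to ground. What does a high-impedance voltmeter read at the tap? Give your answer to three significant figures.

V_out ≈ 23.2 V

The load sits in parallel with R₂: R₂‖R_L = (470 × 261) / (470 + 261) = 167.8 kΩ.
V_out = 26.9 × 167.8 / (27.0 + 167.8) = 26.9 × 167.8/194.8 = 23.2 V.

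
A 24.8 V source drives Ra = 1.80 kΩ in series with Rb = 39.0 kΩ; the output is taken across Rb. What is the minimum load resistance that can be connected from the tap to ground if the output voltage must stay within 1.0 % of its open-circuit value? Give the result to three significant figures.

Output resistance R_th = Ra‖Rb = (1.80 × 39.0)/40.80 = 1.721 kΩ.
The fractional drop is R_th/(R_th + R_L); requiring this ≤ 0.0100 gives R_L ≥ R_th(1/0.0100 − 1) = 1.721 × 99.00 = 170 kΩ.

R_L(min) ≈ 170 kΩ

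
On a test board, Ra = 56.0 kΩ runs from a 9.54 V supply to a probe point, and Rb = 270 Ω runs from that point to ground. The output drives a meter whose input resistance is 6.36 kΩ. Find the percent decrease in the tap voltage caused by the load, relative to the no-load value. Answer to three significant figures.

4.05 %

The divider's output (Thévenin) resistance is Ra‖Rb = 268.7 Ω.
Fractional drop under load = R_th/(R_th + R_L) = 268.7 / (268.7 + 6360) = 0.04054.
So the output falls by 4.05 %.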